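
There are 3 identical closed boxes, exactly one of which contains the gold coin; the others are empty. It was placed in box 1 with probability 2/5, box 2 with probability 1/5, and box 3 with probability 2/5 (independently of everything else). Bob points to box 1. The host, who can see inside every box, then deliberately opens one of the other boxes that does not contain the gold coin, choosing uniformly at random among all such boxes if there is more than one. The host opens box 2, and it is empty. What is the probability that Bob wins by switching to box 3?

2/3

Apply Bayes' rule, conditioning on where the gold coin actually is.
If it is in box 1 (prior 2/5): the host has 2 equally likely choices, so probability 1/2; weight (2/5)·(1/2) = 1/5.
If it is in box 2 (prior 1/5): the host opened box 2, so this case is ruled out; weight (1/5)·0 = 0.
If it is in box 3 (prior 2/5): the host has no choice, probability 1; weight (2/5)·1 = 2/5.
The weights sum to 3/5.
So P(the gold coin in box 3 | the host opened box 2) = (2/5) / (3/5) = 2/3.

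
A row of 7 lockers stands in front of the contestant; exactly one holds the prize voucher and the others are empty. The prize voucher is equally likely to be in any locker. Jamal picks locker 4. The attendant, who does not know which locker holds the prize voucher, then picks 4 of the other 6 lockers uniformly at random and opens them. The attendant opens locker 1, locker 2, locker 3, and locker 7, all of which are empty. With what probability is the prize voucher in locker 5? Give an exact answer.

Apply Bayes' rule, conditioning on where the prize voucher actually is.
If it is in any of lockers 1, 2, 3, and 7 (prior 1/7 each): that locker was opened and seen not to hold the prize — ruled out; weight (1/7)·0 = 0 each.
If it is in any of lockers 4, 5, and 6 (prior 1/7 each): the attendant picks exactly this set with probability 1/15 regardless, and none is the prize; weight (1/7)·(1/15) = 1/105 each.
The weights sum to 1/35.
So P(the prize voucher in locker 5 | the attendant opened locker 1, locker 2, locker 3, and locker 7) = (1/105) / (1/35) = 1/3.

1/3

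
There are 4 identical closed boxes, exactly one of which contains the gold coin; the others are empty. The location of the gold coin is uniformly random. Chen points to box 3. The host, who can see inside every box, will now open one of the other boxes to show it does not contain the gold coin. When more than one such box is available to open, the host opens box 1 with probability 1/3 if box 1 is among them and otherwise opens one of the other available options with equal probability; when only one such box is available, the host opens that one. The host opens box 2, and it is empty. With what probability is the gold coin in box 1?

1/3

Apply Bayes' rule, conditioning on where the gold coin actually is.
If it is in box 1 (prior 1/4): box 1 holds the prize so is unavailable; the host chooses uniformly among the 2 others, probability 1/2; weight (1/4)·(1/2) = 1/8.
If it is in box 2 (prior 1/4): the host opened box 2, so this case is ruled out; weight (1/4)·0 = 0.
If it is in box 3 (prior 1/4): box 1 is available but not opened; box 2 gets probability (1 − 1/3)/2 = 1/3; weight (1/4)·(1/3) = 1/12.
If it is in box 4 (prior 1/4): box 1 is available but not opened, probability 2/3; weight (1/4)·(2/3) = 1/6.
The weights sum to 3/8.
So P(the gold coin in box 1 | the host opened box 2) = (1/8) / (3/8) = 1/3.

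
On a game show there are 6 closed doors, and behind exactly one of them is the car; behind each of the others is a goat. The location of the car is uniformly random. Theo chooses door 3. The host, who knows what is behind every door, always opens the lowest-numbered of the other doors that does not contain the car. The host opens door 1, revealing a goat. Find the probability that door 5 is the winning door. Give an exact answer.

1/5

Condition on the true location of the car.
If it is behind door 1 (prior 1/6): the host opened door 1, so this case is ruled out; weight (1/6)·0 = 0.
If it is behind any of doors 2, 3, 4, 5, and 6 (prior 1/6 each): door 1 is the lowest-numbered option available, probability 1; weight (1/6)·1 = 1/6 each.
The weights sum to 5/6.
So P(the car behind door 5 | the host opened door 1) = (1/6) / (5/6) = 1/5.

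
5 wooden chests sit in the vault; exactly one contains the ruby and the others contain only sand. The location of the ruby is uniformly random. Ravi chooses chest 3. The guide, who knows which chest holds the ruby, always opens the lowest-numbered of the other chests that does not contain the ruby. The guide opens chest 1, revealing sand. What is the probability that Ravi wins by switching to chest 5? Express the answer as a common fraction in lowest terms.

1/4

Consider each possible location of the ruby in turn.
If it is in chest 1 (prior 1/5): the guide opened chest 1, so this case is ruled out; weight (1/5)·0 = 0.
If it is in any of chests 2, 3, 4, and 5 (prior 1/5 each): chest 1 is the lowest-numbered option available, probability 1; weight (1/5)·1 = 1/5 each.
The weights sum to 4/5.
So P(the ruby in chest 5 | the guide opened chest 1) = (1/5) / (4/5) = 1/4.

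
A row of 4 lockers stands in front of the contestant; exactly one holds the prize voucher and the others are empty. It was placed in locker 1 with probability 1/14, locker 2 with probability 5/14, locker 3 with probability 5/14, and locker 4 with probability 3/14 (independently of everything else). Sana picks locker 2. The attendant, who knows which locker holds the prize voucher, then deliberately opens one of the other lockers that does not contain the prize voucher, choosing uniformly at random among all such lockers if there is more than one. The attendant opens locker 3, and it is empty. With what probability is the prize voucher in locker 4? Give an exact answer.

9/22

Apply Bayes' rule, conditioning on where the prize voucher actually is.
If it is in locker 1 (prior 1/14): the attendant has 2 equally likely choices, so probability 1/2; weight (1/14)·(1/2) = 1/28.
If it is in locker 2 (prior 5/14): the attendant has 3 equally likely choices, so probability 1/3; weight (5/14)·(1/3) = 5/42.
If it is in locker 3 (prior 5/14): the attendant opened locker 3, so this case is ruled out; weight (5/14)·0 = 0.
If it is in locker 4 (prior 3/14): the attendant has 2 equally likely choices, so probability 1/2; weight (3/14)·(1/2) = 3/28.
The weights sum to 11/42.
So P(the prize voucher in locker 4 | the attendant opened locker 3) = (3/28) / (11/42) = 9/22.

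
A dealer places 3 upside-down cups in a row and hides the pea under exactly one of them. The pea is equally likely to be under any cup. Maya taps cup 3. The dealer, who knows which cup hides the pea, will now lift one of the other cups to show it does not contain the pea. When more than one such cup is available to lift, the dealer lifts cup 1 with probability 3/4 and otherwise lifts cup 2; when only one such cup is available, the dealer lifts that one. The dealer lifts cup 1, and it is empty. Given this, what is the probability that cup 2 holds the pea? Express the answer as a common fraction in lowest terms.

Consider each possible location of the pea in turn.
If it is under cup 1 (prior 1/3): the dealer opened cup 1, so this case is ruled out; weight (1/3)·0 = 0.
If it is under cup 2 (prior 1/3): only cup 1 is available, probability 1; weight (1/3)·1 = 1/3.
If it is under cup 3 (prior 1/3): cup 1 is available, opened with probability 3/4; weight (1/3)·(3/4) = 1/4.
The weights sum to 7/12.
So P(the pea under cup 2 | the dealer opened cup 1) = (1/3) / (7/12) = 4/7.

4/7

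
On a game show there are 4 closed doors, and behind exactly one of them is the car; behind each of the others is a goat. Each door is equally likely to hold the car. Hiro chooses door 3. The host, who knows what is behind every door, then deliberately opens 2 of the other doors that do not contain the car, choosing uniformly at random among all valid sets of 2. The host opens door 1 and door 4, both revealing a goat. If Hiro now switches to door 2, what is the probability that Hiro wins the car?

3/4

Apply Bayes' rule, conditioning on where the car actually is.
If it is behind either of doors 1 and 4 (prior 1/4 each): that door was opened and seen not to hold the prize — ruled out; weight (1/4)·0 = 0 each.
If it is behind door 2 (prior 1/4): the host has no choice, probability 1; weight (1/4)·1 = 1/4.
If it is behind door 3 (prior 1/4): the host has 3 equally likely choices, so probability 1/3; weight (1/4)·(1/3) = 1/12.
The weights sum to 1/3.
So P(the car behind door 2 | the host opened door 1 and door 4) = (1/4) / (1/3) = 3/4.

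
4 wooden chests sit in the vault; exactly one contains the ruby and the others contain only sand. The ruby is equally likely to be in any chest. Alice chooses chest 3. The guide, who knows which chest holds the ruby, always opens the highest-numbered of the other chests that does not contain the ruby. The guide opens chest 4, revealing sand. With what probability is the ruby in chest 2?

Condition on the true location of the ruby.
If it is in any of chests 1, 2, and 3 (prior 1/4 each): chest 4 is the highest-numbered option available, probability 1; weight (1/4)·1 = 1/4 each.
If it is in chest 4 (prior 1/4): the guide opened chest 4, so this case is ruled out; weight (1/4)·0 = 0.
The weights sum to 3/4.
So P(the ruby in chest 2 | the guide opened chest 4) = (1/4) / (3/4) = 1/3.

1/3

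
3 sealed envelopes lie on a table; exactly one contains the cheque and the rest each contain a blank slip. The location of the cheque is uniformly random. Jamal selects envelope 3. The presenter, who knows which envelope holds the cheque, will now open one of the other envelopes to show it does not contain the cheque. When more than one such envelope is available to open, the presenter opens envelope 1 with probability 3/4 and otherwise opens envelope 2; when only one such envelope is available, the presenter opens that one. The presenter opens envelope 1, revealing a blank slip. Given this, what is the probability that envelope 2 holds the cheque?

Consider each possible location of the cheque in turn.
If it is in envelope 1 (prior 1/3): the presenter opened envelope 1, so this case is ruled out; weight (1/3)·0 = 0.
If it is in envelope 2 (prior 1/3): only envelope 1 is available, probability 1; weight (1/3)·1 = 1/3.
If it is in envelope 3 (prior 1/3): envelope 1 is available, opened with probability 3/4; weight (1/3)·(3/4) = 1/4.
The weights sum to 7/12.
So P(the cheque in envelope 2 | the presenter opened envelope 1) = (1/3) / (7/12) = 4/7.

4/7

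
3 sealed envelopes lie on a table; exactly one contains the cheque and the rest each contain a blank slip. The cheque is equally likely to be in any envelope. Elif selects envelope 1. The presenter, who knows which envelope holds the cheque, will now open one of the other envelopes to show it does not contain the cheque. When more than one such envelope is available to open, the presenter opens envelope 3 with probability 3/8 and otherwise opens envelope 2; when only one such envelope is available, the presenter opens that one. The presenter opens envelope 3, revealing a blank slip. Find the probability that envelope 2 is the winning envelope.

8/11

Apply Bayes' rule, conditioning on where the cheque actually is.
If it is in envelope 1 (prior 1/3): envelope 3 is available, opened with probability 3/8; weight (1/3)·(3/8) = 1/8.
If it is in envelope 2 (prior 1/3): only envelope 3 is available, probability 1; weight (1/3)·1 = 1/3.
If it is in envelope 3 (prior 1/3): the presenter opened envelope 3, so this case is ruled out; weight (1/3)·0 = 0.
The weights sum to 11/24.
So P(the cheque in envelope 2 | the presenter opened envelope 3) = (1/3) / (11/24) = 8/11.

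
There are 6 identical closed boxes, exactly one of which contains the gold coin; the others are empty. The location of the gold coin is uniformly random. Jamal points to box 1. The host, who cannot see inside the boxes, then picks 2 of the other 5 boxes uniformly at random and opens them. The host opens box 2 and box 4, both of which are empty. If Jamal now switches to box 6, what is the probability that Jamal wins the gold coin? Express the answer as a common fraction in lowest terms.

1/4

Condition on the true location of the gold coin.
If it is in any of boxes 1, 3, 5, and 6 (prior 1/6 each): the host picks exactly this set with probability 1/10 regardless, and none is the prize; weight (1/6)·(1/10) = 1/60 each.
If it is in either of boxes 2 and 4 (prior 1/6 each): that box was opened and seen not to hold the prize — ruled out; weight (1/6)·0 = 0 each.
The weights sum to 1/15.
So P(the gold coin in box 6 | the host opened box 2 and box 4) = (1/60) / (1/15) = 1/4.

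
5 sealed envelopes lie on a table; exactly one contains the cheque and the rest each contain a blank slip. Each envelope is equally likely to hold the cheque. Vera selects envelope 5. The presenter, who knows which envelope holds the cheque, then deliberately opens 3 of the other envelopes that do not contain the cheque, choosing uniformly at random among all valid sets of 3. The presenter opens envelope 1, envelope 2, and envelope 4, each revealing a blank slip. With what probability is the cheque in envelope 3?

Apply Bayes' rule, conditioning on where the cheque actually is.
If it is in any of envelopes 1, 2, and 4 (prior 1/5 each): that envelope was opened and seen not to hold the prize — ruled out; weight (1/5)·0 = 0 each.
If it is in envelope 3 (prior 1/5): the presenter has no choice, probability 1; weight (1/5)·1 = 1/5.
If it is in envelope 5 (prior 1/5): the presenter has 4 equally likely choices, so probability 1/4; weight (1/5)·(1/4) = 1/20.
The weights sum to 1/4.
So P(the cheque in envelope 3 | the presenter opened envelope 1, envelope 2, and envelope 4) = (1/5) / (1/4) = 4/5.

4/5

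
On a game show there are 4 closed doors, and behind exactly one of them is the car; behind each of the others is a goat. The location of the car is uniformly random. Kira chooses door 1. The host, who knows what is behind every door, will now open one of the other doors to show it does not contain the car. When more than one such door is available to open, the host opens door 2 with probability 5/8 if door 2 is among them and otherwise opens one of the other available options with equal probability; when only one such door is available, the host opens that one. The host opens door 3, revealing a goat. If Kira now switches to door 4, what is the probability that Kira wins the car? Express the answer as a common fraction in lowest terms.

Condition on the true location of the car.
If it is behind door 1 (prior 1/4): door 2 is available but not opened; door 3 gets probability (1 − 5/8)/2 = 3/16; weight (1/4)·(3/16) = 3/64.
If it is behind door 2 (prior 1/4): door 2 holds the prize so is unavailable; the host chooses uniformly among the 2 others, probability 1/2; weight (1/4)·(1/2) = 1/8.
If it is behind door 3 (prior 1/4): the host opened door 3, so this case is ruled out; weight (1/4)·0 = 0.
If it is behind door 4 (prior 1/4): door 2 is available but not opened, probability 3/8; weight (1/4)·(3/8) = 3/32.
The weights sum to 17/64.
So P(the car behind door 4 | the host opened door 3) = (3/32) / (17/64) = 6/17.

6/17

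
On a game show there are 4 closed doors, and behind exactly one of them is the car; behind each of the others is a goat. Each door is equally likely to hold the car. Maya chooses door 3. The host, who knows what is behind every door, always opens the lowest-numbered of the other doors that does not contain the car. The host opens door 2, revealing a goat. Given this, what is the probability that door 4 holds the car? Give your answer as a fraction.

0

Condition on the true location of the car.
If it is behind door 1 (prior 1/4): door 2 is the lowest-numbered option available, probability 1; weight (1/4)·1 = 1/4.
If it is behind door 2 (prior 1/4): the host opened door 2, so this case is ruled out; weight (1/4)·0 = 0.
If it is behind either of doors 3 and 4 (prior 1/4 each): the host would have opened door 1 instead, probability 0; weight (1/4)·0 = 0 each.
The weights sum to 1/4.
So P(the car behind door 4 | the host opened door 2) = 0 / (1/4) = 0.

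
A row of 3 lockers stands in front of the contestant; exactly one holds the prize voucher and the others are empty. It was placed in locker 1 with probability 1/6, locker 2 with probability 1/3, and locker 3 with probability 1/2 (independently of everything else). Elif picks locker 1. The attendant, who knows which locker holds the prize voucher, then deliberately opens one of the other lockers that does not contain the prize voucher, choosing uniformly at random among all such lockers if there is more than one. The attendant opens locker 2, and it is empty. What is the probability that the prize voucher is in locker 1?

1/7

Apply Bayes' rule, conditioning on where the prize voucher actually is.
If it is in locker 1 (prior 1/6): the attendant has 2 equally likely choices, so probability 1/2; weight (1/6)·(1/2) = 1/12.
If it is in locker 2 (prior 1/3): the attendant opened locker 2, so this case is ruled out; weight (1/3)·0 = 0.
If it is in locker 3 (prior 1/2): the attendant has no choice, probability 1; weight (1/2)·1 = 1/2.
The weights sum to 7/12.
So P(the prize voucher in locker 1 | the attendant opened locker 2) = (1/12) / (7/12) = 1/7.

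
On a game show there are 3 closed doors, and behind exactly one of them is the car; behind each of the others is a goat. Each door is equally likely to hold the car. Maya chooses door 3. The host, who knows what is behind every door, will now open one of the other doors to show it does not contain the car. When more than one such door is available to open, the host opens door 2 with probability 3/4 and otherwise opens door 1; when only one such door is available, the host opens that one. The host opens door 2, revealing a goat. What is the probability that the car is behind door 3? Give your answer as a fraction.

3/7

Consider each possible location of the car in turn.
If it is behind door 1 (prior 1/3): only door 2 is available, probability 1; weight (1/3)·1 = 1/3.
If it is behind door 2 (prior 1/3): the host opened door 2, so this case is ruled out; weight (1/3)·0 = 0.
If it is behind door 3 (prior 1/3): door 2 is available, opened with probability 3/4; weight (1/3)·(3/4) = 1/4.
The weights sum to 7/12.
So P(the car behind door 3 | the host opened door 2) = (1/4) / (7/12) = 3/7.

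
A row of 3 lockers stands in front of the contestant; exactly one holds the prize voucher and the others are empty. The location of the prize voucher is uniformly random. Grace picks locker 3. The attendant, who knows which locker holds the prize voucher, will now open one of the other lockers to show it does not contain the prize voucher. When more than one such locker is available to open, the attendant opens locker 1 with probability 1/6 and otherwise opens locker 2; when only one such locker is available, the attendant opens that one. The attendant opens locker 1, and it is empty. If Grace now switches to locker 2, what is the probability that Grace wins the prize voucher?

6/7

Consider each possible location of the prize voucher in turn.
If it is in locker 1 (prior 1/3): the attendant opened locker 1, so this case is ruled out; weight (1/3)·0 = 0.
If it is in locker 2 (prior 1/3): only locker 1 is available, probability 1; weight (1/3)·1 = 1/3.
If it is in locker 3 (prior 1/3): locker 1 is available, opened with probability 1/6; weight (1/3)·(1/6) = 1/18.
The weights sum to 7/18.
So P(the prize voucher in locker 2 | the attendant opened locker 1) = (1/3) / (7/18) = 6/7.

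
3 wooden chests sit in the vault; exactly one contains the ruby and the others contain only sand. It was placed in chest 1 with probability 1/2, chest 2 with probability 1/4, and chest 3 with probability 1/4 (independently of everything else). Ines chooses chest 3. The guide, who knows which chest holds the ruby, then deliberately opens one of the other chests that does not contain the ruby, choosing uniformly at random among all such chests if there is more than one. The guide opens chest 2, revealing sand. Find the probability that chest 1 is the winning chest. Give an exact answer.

4/5

Condition on the true location of the ruby.
If it is in chest 1 (prior 1/2): the guide has no choice, probability 1; weight (1/2)·1 = 1/2.
If it is in chest 2 (prior 1/4): the guide opened chest 2, so this case is ruled out; weight (1/4)·0 = 0.
If it is in chest 3 (prior 1/4): the guide has 2 equally likely choices, so probability 1/2; weight (1/4)·(1/2) = 1/8.
The weights sum to 5/8.
So P(the ruby in chest 1 | the guide opened chest 2) = (1/2) / (5/8) = 4/5.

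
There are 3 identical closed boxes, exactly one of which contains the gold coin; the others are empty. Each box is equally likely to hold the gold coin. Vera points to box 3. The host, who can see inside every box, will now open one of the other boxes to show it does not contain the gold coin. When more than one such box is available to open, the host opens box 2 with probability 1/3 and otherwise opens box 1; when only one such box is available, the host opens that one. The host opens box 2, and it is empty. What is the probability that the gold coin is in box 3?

Consider each possible location of the gold coin in turn.
If it is in box 1 (prior 1/3): only box 2 is available, probability 1; weight (1/3)·1 = 1/3.
If it is in box 2 (prior 1/3): the host opened box 2, so this case is ruled out; weight (1/3)·0 = 0.
If it is in box 3 (prior 1/3): box 2 is available, opened with probability 1/3; weight (1/3)·(1/3) = 1/9.
The weights sum to 4/9.
So P(the gold coin in box 3 | the host opened box 2) = (1/9) / (4/9) = 1/4.

1/4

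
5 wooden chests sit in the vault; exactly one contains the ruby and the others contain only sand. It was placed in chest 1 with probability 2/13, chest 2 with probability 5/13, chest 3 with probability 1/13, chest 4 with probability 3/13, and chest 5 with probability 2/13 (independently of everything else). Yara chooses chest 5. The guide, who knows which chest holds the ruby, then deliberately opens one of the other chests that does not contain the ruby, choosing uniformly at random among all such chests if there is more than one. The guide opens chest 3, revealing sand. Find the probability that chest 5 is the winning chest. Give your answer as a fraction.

3/23

Consider each possible location of the ruby in turn.
If it is in chest 1 (prior 2/13): the guide has 3 equally likely choices, so probability 1/3; weight (2/13)·(1/3) = 2/39.
If it is in chest 2 (prior 5/13): the guide has 3 equally likely choices, so probability 1/3; weight (5/13)·(1/3) = 5/39.
If it is in chest 3 (prior 1/13): the guide opened chest 3, so this case is ruled out; weight (1/13)·0 = 0.
If it is in chest 4 (prior 3/13): the guide has 3 equally likely choices, so probability 1/3; weight (3/13)·(1/3) = 1/13.
If it is in chest 5 (prior 2/13): the guide has 4 equally likely choices, so probability 1/4; weight (2/13)·(1/4) = 1/26.
The weights sum to 23/78.
So P(the ruby in chest 5 | the guide opened chest 3) = (1/26) / (23/78) = 3/23.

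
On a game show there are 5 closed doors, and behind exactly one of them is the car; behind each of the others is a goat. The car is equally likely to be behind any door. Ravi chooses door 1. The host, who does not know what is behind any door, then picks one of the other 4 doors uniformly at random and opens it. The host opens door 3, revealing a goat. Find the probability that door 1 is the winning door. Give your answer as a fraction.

Consider each possible location of the car in turn.
If it is behind any of doors 1, 2, 4, and 5 (prior 1/5 each): the host picks door 3 with probability 1/4 regardless, and it is not the prize; weight (1/5)·(1/4) = 1/20 each.
If it is behind door 3 (prior 1/5): the host opened door 3, so this case is ruled out; weight (1/5)·0 = 0.
The weights sum to 1/5.
So P(the car behind door 1 | the host opened door 3) = (1/20) / (1/5) = 1/4.

1/4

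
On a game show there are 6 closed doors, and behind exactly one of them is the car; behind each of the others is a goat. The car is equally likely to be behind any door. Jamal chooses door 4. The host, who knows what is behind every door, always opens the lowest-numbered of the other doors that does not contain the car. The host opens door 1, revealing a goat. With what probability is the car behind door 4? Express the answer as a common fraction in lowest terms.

Condition on the true location of the car.
If it is behind door 1 (prior 1/6): the host opened door 1, so this case is ruled out; weight (1/6)·0 = 0.
If it is behind any of doors 2, 3, 4, 5, and 6 (prior 1/6 each): door 1 is the lowest-numbered option available, probability 1; weight (1/6)·1 = 1/6 each.
The weights sum to 5/6.
So P(the car behind door 4 | the host opened door 1) = (1/6) / (5/6) = 1/5.

1/5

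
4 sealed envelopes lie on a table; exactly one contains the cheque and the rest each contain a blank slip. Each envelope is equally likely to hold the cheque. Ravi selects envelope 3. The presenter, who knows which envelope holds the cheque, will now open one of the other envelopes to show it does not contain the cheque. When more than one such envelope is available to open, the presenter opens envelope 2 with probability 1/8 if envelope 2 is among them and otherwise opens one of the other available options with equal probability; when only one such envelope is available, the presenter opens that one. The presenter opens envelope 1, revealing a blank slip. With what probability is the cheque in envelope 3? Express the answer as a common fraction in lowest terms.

Apply Bayes' rule, conditioning on where the cheque actually is.
If it is in envelope 1 (prior 1/4): the presenter opened envelope 1, so this case is ruled out; weight (1/4)·0 = 0.
If it is in envelope 2 (prior 1/4): envelope 2 holds the prize so is unavailable; the presenter chooses uniformly among the 2 others, probability 1/2; weight (1/4)·(1/2) = 1/8.
If it is in envelope 3 (prior 1/4): envelope 2 is available but not opened; envelope 1 gets probability (1 − 1/8)/2 = 7/16; weight (1/4)·(7/16) = 7/64.
If it is in envelope 4 (prior 1/4): envelope 2 is available but not opened, probability 7/8; weight (1/4)·(7/8) = 7/32.
The weights sum to 29/64.
So P(the cheque in envelope 3 | the presenter opened envelope 1) = (7/64) / (29/64) = 7/29.

7/29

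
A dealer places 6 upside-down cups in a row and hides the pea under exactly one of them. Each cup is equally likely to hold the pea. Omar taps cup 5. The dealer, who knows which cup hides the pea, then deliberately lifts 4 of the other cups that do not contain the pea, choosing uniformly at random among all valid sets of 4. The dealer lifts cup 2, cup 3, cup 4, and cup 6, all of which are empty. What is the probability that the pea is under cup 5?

Consider each possible location of the pea in turn.
If it is under cup 1 (prior 1/6): the dealer has no choice, probability 1; weight (1/6)·1 = 1/6.
If it is under any of cups 2, 3, 4, and 6 (prior 1/6 each): that cup was opened and seen not to hold the prize — ruled out; weight (1/6)·0 = 0 each.
If it is under cup 5 (prior 1/6): the dealer has 5 equally likely choices, so probability 1/5; weight (1/6)·(1/5) = 1/30.
The weights sum to 1/5.
So P(the pea under cup 5 | the dealer opened cup 2, cup 3, cup 4, and cup 6) = (1/30) / (1/5) = 1/6.

1/6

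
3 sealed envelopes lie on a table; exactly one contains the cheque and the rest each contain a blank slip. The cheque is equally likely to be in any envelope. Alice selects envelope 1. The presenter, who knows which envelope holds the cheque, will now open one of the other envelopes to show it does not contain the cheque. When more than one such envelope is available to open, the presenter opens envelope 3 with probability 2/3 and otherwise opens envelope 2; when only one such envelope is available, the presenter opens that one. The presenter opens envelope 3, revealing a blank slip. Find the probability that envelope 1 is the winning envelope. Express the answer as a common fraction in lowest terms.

2/5

Consider each possible location of the cheque in turn.
If it is in envelope 1 (prior 1/3): envelope 3 is available, opened with probability 2/3; weight (1/3)·(2/3) = 2/9.
If it is in envelope 2 (prior 1/3): only envelope 3 is available, probability 1; weight (1/3)·1 = 1/3.
If it is in envelope 3 (prior 1/3): the presenter opened envelope 3, so this case is ruled out; weight (1/3)·0 = 0.
The weights sum to 5/9.
So P(the cheque in envelope 1 | the presenter opened envelope 3) = (2/9) / (5/9) = 2/5.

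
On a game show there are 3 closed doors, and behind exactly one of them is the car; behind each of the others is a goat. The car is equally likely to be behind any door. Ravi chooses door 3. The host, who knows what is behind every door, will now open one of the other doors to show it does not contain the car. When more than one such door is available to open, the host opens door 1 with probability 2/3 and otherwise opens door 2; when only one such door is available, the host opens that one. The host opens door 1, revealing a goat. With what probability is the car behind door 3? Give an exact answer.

Condition on the true location of the car.
If it is behind door 1 (prior 1/3): the host opened door 1, so this case is ruled out; weight (1/3)·0 = 0.
If it is behind door 2 (prior 1/3): only door 1 is available, probability 1; weight (1/3)·1 = 1/3.
If it is behind door 3 (prior 1/3): door 1 is available, opened with probability 2/3; weight (1/3)·(2/3) = 2/9.
The weights sum to 5/9.
So P(the car behind door 3 | the host opened door 1) = (2/9) / (5/9) = 2/5.

2/5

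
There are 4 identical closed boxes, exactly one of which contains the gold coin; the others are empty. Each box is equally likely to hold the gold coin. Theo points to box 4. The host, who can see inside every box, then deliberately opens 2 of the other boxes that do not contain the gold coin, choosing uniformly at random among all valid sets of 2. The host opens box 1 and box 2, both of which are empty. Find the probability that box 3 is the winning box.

Consider each possible location of the gold coin in turn.
If it is in either of boxes 1 and 2 (prior 1/4 each): that box was opened and seen not to hold the prize — ruled out; weight (1/4)·0 = 0 each.
If it is in box 3 (prior 1/4): the host has no choice, probability 1; weight (1/4)·1 = 1/4.
If it is in box 4 (prior 1/4): the host has 3 equally likely choices, so probability 1/3; weight (1/4)·(1/3) = 1/12.
The weights sum to 1/3.
So P(the gold coin in box 3 | the host opened box 1 and box 2) = (1/4) / (1/3) = 3/4.

3/4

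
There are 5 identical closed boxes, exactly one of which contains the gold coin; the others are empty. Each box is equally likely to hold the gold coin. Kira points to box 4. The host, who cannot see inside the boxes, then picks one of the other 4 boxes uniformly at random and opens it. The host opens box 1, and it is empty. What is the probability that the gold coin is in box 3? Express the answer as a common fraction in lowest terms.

1/4

Apply Bayes' rule, conditioning on where the gold coin actually is.
If it is in box 1 (prior 1/5): the host opened box 1, so this case is ruled out; weight (1/5)·0 = 0.
If it is in any of boxes 2, 3, 4, and 5 (prior 1/5 each): the host picks box 1 with probability 1/4 regardless, and it is not the prize; weight (1/5)·(1/4) = 1/20 each.
The weights sum to 1/5.
So P(the gold coin in box 3 | the host opened box 1) = (1/20) / (1/5) = 1/4.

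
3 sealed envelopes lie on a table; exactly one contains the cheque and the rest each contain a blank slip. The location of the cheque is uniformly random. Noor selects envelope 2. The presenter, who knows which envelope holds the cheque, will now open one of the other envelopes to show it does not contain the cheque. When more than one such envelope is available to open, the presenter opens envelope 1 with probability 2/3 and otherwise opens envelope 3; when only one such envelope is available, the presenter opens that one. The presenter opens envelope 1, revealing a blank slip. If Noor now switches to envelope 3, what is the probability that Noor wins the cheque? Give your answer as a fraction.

3/5

Condition on the true location of the cheque.
If it is in envelope 1 (prior 1/3): the presenter opened envelope 1, so this case is ruled out; weight (1/3)·0 = 0.
If it is in envelope 2 (prior 1/3): envelope 1 is available, opened with probability 2/3; weight (1/3)·(2/3) = 2/9.
If it is in envelope 3 (prior 1/3): only envelope 1 is available, probability 1; weight (1/3)·1 = 1/3.
The weights sum to 5/9.
So P(the cheque in envelope 3 | the presenter opened envelope 1) = (1/3) / (5/9) = 3/5.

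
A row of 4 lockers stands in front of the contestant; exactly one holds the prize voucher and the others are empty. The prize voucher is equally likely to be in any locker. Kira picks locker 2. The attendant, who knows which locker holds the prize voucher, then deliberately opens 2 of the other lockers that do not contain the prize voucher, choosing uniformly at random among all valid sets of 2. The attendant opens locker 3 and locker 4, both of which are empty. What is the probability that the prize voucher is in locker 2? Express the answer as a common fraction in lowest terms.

1/4

Condition on the true location of the prize voucher.
If it is in locker 1 (prior 1/4): the attendant has no choice, probability 1; weight (1/4)·1 = 1/4.
If it is in locker 2 (prior 1/4): the attendant has 3 equally likely choices, so probability 1/3; weight (1/4)·(1/3) = 1/12.
If it is in either of lockers 3 and 4 (prior 1/4 each): that locker was opened and seen not to hold the prize — ruled out; weight (1/4)·0 = 0 each.
The weights sum to 1/3.
So P(the prize voucher in locker 2 | the attendant opened locker 3 and locker 4) = (1/12) / (1/3) = 1/4.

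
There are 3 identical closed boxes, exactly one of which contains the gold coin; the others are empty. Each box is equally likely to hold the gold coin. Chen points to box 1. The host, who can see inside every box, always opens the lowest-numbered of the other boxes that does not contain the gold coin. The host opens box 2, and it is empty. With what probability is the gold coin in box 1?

Apply Bayes' rule, conditioning on where the gold coin actually is.
If it is in either of boxes 1 and 3 (prior 1/3 each): box 2 is the lowest-numbered option available, probability 1; weight (1/3)·1 = 1/3 each.
If it is in box 2 (prior 1/3): the host opened box 2, so this case is ruled out; weight (1/3)·0 = 0.
The weights sum to 2/3.
So P(the gold coin in box 1 | the host opened box 2) = (1/3) / (2/3) = 1/2.

1/2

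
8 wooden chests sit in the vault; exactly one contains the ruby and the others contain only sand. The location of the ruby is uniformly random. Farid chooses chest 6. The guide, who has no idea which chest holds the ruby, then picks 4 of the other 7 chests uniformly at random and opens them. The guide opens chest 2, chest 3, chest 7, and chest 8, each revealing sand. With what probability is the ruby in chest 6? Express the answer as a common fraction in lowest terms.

1/4

Consider each possible location of the ruby in turn.
If it is in any of chests 1, 4, 5, and 6 (prior 1/8 each): the guide picks exactly this set with probability 1/35 regardless, and none is the prize; weight (1/8)·(1/35) = 1/280 each.
If it is in any of chests 2, 3, 7, and 8 (prior 1/8 each): that chest was opened and seen not to hold the prize — ruled out; weight (1/8)·0 = 0 each.
The weights sum to 1/70.
So P(the ruby in chest 6 | the guide opened chest 2, chest 3, chest 7, and chest 8) = (1/280) / (1/70) = 1/4.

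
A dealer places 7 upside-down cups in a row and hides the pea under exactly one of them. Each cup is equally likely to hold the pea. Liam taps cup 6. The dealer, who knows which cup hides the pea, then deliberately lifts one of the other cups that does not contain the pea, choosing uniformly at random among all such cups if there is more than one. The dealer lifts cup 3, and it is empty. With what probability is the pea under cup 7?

6/35

Consider each possible location of the pea in turn.
If it is under any of cups 1, 2, 4, 5, and 7 (prior 1/7 each): the dealer has 5 equally likely choices, so probability 1/5; weight (1/7)·(1/5) = 1/35 each.
If it is under cup 3 (prior 1/7): the dealer opened cup 3, so this case is ruled out; weight (1/7)·0 = 0.
If it is under cup 6 (prior 1/7): the dealer has 6 equally likely choices, so probability 1/6; weight (1/7)·(1/6) = 1/42.
The weights sum to 1/6.
So P(the pea under cup 7 | the dealer opened cup 3) = (1/35) / (1/6) = 6/35.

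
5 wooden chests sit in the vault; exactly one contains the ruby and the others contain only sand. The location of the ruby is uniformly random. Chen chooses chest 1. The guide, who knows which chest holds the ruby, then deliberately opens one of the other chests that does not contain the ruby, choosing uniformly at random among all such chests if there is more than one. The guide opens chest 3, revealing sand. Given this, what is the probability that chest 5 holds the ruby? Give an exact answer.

4/15

Consider each possible location of the ruby in turn.
If it is in chest 1 (prior 1/5): the guide has 4 equally likely choices, so probability 1/4; weight (1/5)·(1/4) = 1/20.
If it is in any of chests 2, 4, and 5 (prior 1/5 each): the guide has 3 equally likely choices, so probability 1/3; weight (1/5)·(1/3) = 1/15 each.
If it is in chest 3 (prior 1/5): the guide opened chest 3, so this case is ruled out; weight (1/5)·0 = 0.
The weights sum to 1/4.
So P(the ruby in chest 5 | the guide opened chest 3) = (1/15) / (1/4) = 4/15.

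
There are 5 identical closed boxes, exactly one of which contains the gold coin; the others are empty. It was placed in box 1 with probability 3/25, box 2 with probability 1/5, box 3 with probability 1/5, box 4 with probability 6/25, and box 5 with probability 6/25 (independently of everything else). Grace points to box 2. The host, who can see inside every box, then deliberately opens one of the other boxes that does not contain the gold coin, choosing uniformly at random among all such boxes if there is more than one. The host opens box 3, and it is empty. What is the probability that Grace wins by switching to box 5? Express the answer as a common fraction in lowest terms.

Consider each possible location of the gold coin in turn.
If it is in box 1 (prior 3/25): the host has 3 equally likely choices, so probability 1/3; weight (3/25)·(1/3) = 1/25.
If it is in box 2 (prior 1/5): the host has 4 equally likely choices, so probability 1/4; weight (1/5)·(1/4) = 1/20.
If it is in box 3 (prior 1/5): the host opened box 3, so this case is ruled out; weight (1/5)·0 = 0.
If it is in either of boxes 4 and 5 (prior 6/25 each): the host has 3 equally likely choices, so probability 1/3; weight (6/25)·(1/3) = 2/25 each.
The weights sum to 1/4.
So P(the gold coin in box 5 | the host opened box 3) = (2/25) / (1/4) = 8/25.

8/25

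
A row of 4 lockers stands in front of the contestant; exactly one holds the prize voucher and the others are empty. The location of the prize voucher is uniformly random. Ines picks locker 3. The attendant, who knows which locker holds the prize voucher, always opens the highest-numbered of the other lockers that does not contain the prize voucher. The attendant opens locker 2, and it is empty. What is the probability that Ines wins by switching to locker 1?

Condition on the true location of the prize voucher.
If it is in either of lockers 1 and 3 (prior 1/4 each): the attendant would have opened locker 4 instead, probability 0; weight (1/4)·0 = 0 each.
If it is in locker 2 (prior 1/4): the attendant opened locker 2, so this case is ruled out; weight (1/4)·0 = 0.
If it is in locker 4 (prior 1/4): locker 2 is the highest-numbered option available, probability 1; weight (1/4)·1 = 1/4.
The weights sum to 1/4.
So P(the prize voucher in locker 1 | the attendant opened locker 2) = 0 / (1/4) = 0.

0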